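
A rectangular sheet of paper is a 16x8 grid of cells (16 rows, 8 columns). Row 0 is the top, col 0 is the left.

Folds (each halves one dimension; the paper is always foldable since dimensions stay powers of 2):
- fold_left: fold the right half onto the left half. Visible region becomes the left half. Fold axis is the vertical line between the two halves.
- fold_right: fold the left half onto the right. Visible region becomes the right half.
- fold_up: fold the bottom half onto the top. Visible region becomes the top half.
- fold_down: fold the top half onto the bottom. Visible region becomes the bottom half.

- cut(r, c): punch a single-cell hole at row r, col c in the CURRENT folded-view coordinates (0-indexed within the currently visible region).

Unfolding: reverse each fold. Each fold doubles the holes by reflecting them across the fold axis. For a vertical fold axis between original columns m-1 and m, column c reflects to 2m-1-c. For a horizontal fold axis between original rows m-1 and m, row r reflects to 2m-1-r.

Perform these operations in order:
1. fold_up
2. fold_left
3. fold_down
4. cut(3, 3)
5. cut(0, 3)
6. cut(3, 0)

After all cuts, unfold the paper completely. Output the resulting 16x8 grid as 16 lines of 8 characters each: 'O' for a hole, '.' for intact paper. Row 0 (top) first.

Answer: O..OO..O
........
........
...OO...
...OO...
........
........
O..OO..O
O..OO..O
........
........
...OO...
...OO...
........
........
O..OO..O

Derivation:
Op 1 fold_up: fold axis h@8; visible region now rows[0,8) x cols[0,8) = 8x8
Op 2 fold_left: fold axis v@4; visible region now rows[0,8) x cols[0,4) = 8x4
Op 3 fold_down: fold axis h@4; visible region now rows[4,8) x cols[0,4) = 4x4
Op 4 cut(3, 3): punch at orig (7,3); cuts so far [(7, 3)]; region rows[4,8) x cols[0,4) = 4x4
Op 5 cut(0, 3): punch at orig (4,3); cuts so far [(4, 3), (7, 3)]; region rows[4,8) x cols[0,4) = 4x4
Op 6 cut(3, 0): punch at orig (7,0); cuts so far [(4, 3), (7, 0), (7, 3)]; region rows[4,8) x cols[0,4) = 4x4
Unfold 1 (reflect across h@4): 6 holes -> [(0, 0), (0, 3), (3, 3), (4, 3), (7, 0), (7, 3)]
Unfold 2 (reflect across v@4): 12 holes -> [(0, 0), (0, 3), (0, 4), (0, 7), (3, 3), (3, 4), (4, 3), (4, 4), (7, 0), (7, 3), (7, 4), (7, 7)]
Unfold 3 (reflect across h@8): 24 holes -> [(0, 0), (0, 3), (0, 4), (0, 7), (3, 3), (3, 4), (4, 3), (4, 4), (7, 0), (7, 3), (7, 4), (7, 7), (8, 0), (8, 3), (8, 4), (8, 7), (11, 3), (11, 4), (12, 3), (12, 4), (15, 0), (15, 3), (15, 4), (15, 7)]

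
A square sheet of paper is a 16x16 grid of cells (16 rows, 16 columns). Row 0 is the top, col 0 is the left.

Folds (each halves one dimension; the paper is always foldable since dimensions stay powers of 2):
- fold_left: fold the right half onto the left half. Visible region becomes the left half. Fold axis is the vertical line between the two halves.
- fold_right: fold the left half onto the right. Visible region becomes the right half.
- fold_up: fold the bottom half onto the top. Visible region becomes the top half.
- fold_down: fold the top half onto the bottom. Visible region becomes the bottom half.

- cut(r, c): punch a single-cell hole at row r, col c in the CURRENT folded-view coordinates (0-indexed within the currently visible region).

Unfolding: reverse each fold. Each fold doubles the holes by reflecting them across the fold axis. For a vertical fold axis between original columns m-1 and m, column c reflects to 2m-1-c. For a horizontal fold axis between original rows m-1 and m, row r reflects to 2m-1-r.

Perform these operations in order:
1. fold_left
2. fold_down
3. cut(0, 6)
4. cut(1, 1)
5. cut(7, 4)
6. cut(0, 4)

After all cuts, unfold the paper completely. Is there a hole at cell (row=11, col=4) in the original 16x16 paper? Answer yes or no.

Answer: no

Derivation:
Op 1 fold_left: fold axis v@8; visible region now rows[0,16) x cols[0,8) = 16x8
Op 2 fold_down: fold axis h@8; visible region now rows[8,16) x cols[0,8) = 8x8
Op 3 cut(0, 6): punch at orig (8,6); cuts so far [(8, 6)]; region rows[8,16) x cols[0,8) = 8x8
Op 4 cut(1, 1): punch at orig (9,1); cuts so far [(8, 6), (9, 1)]; region rows[8,16) x cols[0,8) = 8x8
Op 5 cut(7, 4): punch at orig (15,4); cuts so far [(8, 6), (9, 1), (15, 4)]; region rows[8,16) x cols[0,8) = 8x8
Op 6 cut(0, 4): punch at orig (8,4); cuts so far [(8, 4), (8, 6), (9, 1), (15, 4)]; region rows[8,16) x cols[0,8) = 8x8
Unfold 1 (reflect across h@8): 8 holes -> [(0, 4), (6, 1), (7, 4), (7, 6), (8, 4), (8, 6), (9, 1), (15, 4)]
Unfold 2 (reflect across v@8): 16 holes -> [(0, 4), (0, 11), (6, 1), (6, 14), (7, 4), (7, 6), (7, 9), (7, 11), (8, 4), (8, 6), (8, 9), (8, 11), (9, 1), (9, 14), (15, 4), (15, 11)]
Holes: [(0, 4), (0, 11), (6, 1), (6, 14), (7, 4), (7, 6), (7, 9), (7, 11), (8, 4), (8, 6), (8, 9), (8, 11), (9, 1), (9, 14), (15, 4), (15, 11)]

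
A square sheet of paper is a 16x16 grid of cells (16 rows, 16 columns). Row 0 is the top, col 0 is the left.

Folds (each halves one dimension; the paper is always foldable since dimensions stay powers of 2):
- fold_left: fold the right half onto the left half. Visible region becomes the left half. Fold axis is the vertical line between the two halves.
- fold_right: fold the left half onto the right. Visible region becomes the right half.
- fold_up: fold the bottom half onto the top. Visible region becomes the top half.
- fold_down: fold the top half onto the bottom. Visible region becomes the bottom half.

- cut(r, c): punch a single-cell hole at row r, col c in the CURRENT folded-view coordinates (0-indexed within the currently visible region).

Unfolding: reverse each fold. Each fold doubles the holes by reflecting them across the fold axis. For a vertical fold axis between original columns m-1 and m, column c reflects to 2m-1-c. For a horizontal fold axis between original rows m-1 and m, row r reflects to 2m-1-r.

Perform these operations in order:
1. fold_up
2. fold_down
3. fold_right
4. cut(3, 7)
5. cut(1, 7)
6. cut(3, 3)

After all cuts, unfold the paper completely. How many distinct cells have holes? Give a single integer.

Answer: 24

Derivation:
Op 1 fold_up: fold axis h@8; visible region now rows[0,8) x cols[0,16) = 8x16
Op 2 fold_down: fold axis h@4; visible region now rows[4,8) x cols[0,16) = 4x16
Op 3 fold_right: fold axis v@8; visible region now rows[4,8) x cols[8,16) = 4x8
Op 4 cut(3, 7): punch at orig (7,15); cuts so far [(7, 15)]; region rows[4,8) x cols[8,16) = 4x8
Op 5 cut(1, 7): punch at orig (5,15); cuts so far [(5, 15), (7, 15)]; region rows[4,8) x cols[8,16) = 4x8
Op 6 cut(3, 3): punch at orig (7,11); cuts so far [(5, 15), (7, 11), (7, 15)]; region rows[4,8) x cols[8,16) = 4x8
Unfold 1 (reflect across v@8): 6 holes -> [(5, 0), (5, 15), (7, 0), (7, 4), (7, 11), (7, 15)]
Unfold 2 (reflect across h@4): 12 holes -> [(0, 0), (0, 4), (0, 11), (0, 15), (2, 0), (2, 15), (5, 0), (5, 15), (7, 0), (7, 4), (7, 11), (7, 15)]
Unfold 3 (reflect across h@8): 24 holes -> [(0, 0), (0, 4), (0, 11), (0, 15), (2, 0), (2, 15), (5, 0), (5, 15), (7, 0), (7, 4), (7, 11), (7, 15), (8, 0), (8, 4), (8, 11), (8, 15), (10, 0), (10, 15), (13, 0), (13, 15), (15, 0), (15, 4), (15, 11), (15, 15)]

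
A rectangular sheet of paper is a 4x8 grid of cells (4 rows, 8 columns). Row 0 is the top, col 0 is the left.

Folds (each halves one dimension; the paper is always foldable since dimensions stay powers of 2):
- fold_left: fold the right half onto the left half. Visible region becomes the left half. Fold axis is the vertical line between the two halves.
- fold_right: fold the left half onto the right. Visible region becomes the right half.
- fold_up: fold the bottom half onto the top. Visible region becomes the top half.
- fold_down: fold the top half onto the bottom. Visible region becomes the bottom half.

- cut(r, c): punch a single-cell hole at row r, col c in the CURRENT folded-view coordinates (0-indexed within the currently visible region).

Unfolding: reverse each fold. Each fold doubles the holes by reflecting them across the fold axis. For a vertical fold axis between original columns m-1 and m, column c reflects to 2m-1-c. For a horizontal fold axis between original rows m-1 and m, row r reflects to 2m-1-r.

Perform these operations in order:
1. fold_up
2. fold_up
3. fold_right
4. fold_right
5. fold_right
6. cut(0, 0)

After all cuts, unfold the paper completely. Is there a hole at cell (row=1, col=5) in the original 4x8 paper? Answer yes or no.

Answer: yes

Derivation:
Op 1 fold_up: fold axis h@2; visible region now rows[0,2) x cols[0,8) = 2x8
Op 2 fold_up: fold axis h@1; visible region now rows[0,1) x cols[0,8) = 1x8
Op 3 fold_right: fold axis v@4; visible region now rows[0,1) x cols[4,8) = 1x4
Op 4 fold_right: fold axis v@6; visible region now rows[0,1) x cols[6,8) = 1x2
Op 5 fold_right: fold axis v@7; visible region now rows[0,1) x cols[7,8) = 1x1
Op 6 cut(0, 0): punch at orig (0,7); cuts so far [(0, 7)]; region rows[0,1) x cols[7,8) = 1x1
Unfold 1 (reflect across v@7): 2 holes -> [(0, 6), (0, 7)]
Unfold 2 (reflect across v@6): 4 holes -> [(0, 4), (0, 5), (0, 6), (0, 7)]
Unfold 3 (reflect across v@4): 8 holes -> [(0, 0), (0, 1), (0, 2), (0, 3), (0, 4), (0, 5), (0, 6), (0, 7)]
Unfold 4 (reflect across h@1): 16 holes -> [(0, 0), (0, 1), (0, 2), (0, 3), (0, 4), (0, 5), (0, 6), (0, 7), (1, 0), (1, 1), (1, 2), (1, 3), (1, 4), (1, 5), (1, 6), (1, 7)]
Unfold 5 (reflect across h@2): 32 holes -> [(0, 0), (0, 1), (0, 2), (0, 3), (0, 4), (0, 5), (0, 6), (0, 7), (1, 0), (1, 1), (1, 2), (1, 3), (1, 4), (1, 5), (1, 6), (1, 7), (2, 0), (2, 1), (2, 2), (2, 3), (2, 4), (2, 5), (2, 6), (2, 7), (3, 0), (3, 1), (3, 2), (3, 3), (3, 4), (3, 5), (3, 6), (3, 7)]
Holes: [(0, 0), (0, 1), (0, 2), (0, 3), (0, 4), (0, 5), (0, 6), (0, 7), (1, 0), (1, 1), (1, 2), (1, 3), (1, 4), (1, 5), (1, 6), (1, 7), (2, 0), (2, 1), (2, 2), (2, 3), (2, 4), (2, 5), (2, 6), (2, 7), (3, 0), (3, 1), (3, 2), (3, 3), (3, 4), (3, 5), (3, 6), (3, 7)]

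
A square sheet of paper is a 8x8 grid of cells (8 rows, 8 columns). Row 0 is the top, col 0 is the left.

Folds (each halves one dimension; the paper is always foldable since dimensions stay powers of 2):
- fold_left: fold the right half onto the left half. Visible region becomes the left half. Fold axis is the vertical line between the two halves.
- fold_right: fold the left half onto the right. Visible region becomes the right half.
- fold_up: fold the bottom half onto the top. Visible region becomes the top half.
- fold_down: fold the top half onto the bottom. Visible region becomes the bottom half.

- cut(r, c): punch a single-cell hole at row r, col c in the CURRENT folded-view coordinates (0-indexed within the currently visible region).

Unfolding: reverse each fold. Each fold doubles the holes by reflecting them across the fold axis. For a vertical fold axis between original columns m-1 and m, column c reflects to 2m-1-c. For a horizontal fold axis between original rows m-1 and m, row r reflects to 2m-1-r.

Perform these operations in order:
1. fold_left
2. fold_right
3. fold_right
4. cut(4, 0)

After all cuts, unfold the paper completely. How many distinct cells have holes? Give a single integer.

Op 1 fold_left: fold axis v@4; visible region now rows[0,8) x cols[0,4) = 8x4
Op 2 fold_right: fold axis v@2; visible region now rows[0,8) x cols[2,4) = 8x2
Op 3 fold_right: fold axis v@3; visible region now rows[0,8) x cols[3,4) = 8x1
Op 4 cut(4, 0): punch at orig (4,3); cuts so far [(4, 3)]; region rows[0,8) x cols[3,4) = 8x1
Unfold 1 (reflect across v@3): 2 holes -> [(4, 2), (4, 3)]
Unfold 2 (reflect across v@2): 4 holes -> [(4, 0), (4, 1), (4, 2), (4, 3)]
Unfold 3 (reflect across v@4): 8 holes -> [(4, 0), (4, 1), (4, 2), (4, 3), (4, 4), (4, 5), (4, 6), (4, 7)]

Answer: 8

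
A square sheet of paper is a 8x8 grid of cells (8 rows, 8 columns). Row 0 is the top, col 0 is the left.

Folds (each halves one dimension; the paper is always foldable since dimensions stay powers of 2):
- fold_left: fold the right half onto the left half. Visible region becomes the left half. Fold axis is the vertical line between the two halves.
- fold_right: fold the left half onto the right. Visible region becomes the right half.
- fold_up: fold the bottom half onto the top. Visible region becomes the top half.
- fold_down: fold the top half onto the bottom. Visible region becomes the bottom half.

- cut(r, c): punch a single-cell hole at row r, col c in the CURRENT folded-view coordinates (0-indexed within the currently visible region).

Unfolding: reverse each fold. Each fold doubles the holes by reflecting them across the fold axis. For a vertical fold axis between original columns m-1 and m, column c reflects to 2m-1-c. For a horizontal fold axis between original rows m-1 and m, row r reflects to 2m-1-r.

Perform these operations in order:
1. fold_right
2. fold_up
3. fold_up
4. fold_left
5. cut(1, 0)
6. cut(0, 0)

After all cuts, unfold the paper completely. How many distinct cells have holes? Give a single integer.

Answer: 32

Derivation:
Op 1 fold_right: fold axis v@4; visible region now rows[0,8) x cols[4,8) = 8x4
Op 2 fold_up: fold axis h@4; visible region now rows[0,4) x cols[4,8) = 4x4
Op 3 fold_up: fold axis h@2; visible region now rows[0,2) x cols[4,8) = 2x4
Op 4 fold_left: fold axis v@6; visible region now rows[0,2) x cols[4,6) = 2x2
Op 5 cut(1, 0): punch at orig (1,4); cuts so far [(1, 4)]; region rows[0,2) x cols[4,6) = 2x2
Op 6 cut(0, 0): punch at orig (0,4); cuts so far [(0, 4), (1, 4)]; region rows[0,2) x cols[4,6) = 2x2
Unfold 1 (reflect across v@6): 4 holes -> [(0, 4), (0, 7), (1, 4), (1, 7)]
Unfold 2 (reflect across h@2): 8 holes -> [(0, 4), (0, 7), (1, 4), (1, 7), (2, 4), (2, 7), (3, 4), (3, 7)]
Unfold 3 (reflect across h@4): 16 holes -> [(0, 4), (0, 7), (1, 4), (1, 7), (2, 4), (2, 7), (3, 4), (3, 7), (4, 4), (4, 7), (5, 4), (5, 7), (6, 4), (6, 7), (7, 4), (7, 7)]
Unfold 4 (reflect across v@4): 32 holes -> [(0, 0), (0, 3), (0, 4), (0, 7), (1, 0), (1, 3), (1, 4), (1, 7), (2, 0), (2, 3), (2, 4), (2, 7), (3, 0), (3, 3), (3, 4), (3, 7), (4, 0), (4, 3), (4, 4), (4, 7), (5, 0), (5, 3), (5, 4), (5, 7), (6, 0), (6, 3), (6, 4), (6, 7), (7, 0), (7, 3), (7, 4), (7, 7)]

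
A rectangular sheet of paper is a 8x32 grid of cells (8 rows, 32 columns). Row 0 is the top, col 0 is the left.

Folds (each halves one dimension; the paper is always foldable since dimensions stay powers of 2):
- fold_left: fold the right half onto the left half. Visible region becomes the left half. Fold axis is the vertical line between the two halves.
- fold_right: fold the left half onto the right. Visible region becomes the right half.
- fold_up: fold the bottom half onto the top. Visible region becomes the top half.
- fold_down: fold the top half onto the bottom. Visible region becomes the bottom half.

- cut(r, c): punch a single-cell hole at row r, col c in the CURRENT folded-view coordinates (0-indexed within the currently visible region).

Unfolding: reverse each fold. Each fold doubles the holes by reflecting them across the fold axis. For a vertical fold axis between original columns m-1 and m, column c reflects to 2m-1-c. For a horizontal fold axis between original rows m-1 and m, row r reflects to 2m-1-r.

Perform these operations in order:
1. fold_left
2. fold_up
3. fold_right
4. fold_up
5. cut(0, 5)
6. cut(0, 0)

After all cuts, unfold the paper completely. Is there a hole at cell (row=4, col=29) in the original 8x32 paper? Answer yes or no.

Answer: yes

Derivation:
Op 1 fold_left: fold axis v@16; visible region now rows[0,8) x cols[0,16) = 8x16
Op 2 fold_up: fold axis h@4; visible region now rows[0,4) x cols[0,16) = 4x16
Op 3 fold_right: fold axis v@8; visible region now rows[0,4) x cols[8,16) = 4x8
Op 4 fold_up: fold axis h@2; visible region now rows[0,2) x cols[8,16) = 2x8
Op 5 cut(0, 5): punch at orig (0,13); cuts so far [(0, 13)]; region rows[0,2) x cols[8,16) = 2x8
Op 6 cut(0, 0): punch at orig (0,8); cuts so far [(0, 8), (0, 13)]; region rows[0,2) x cols[8,16) = 2x8
Unfold 1 (reflect across h@2): 4 holes -> [(0, 8), (0, 13), (3, 8), (3, 13)]
Unfold 2 (reflect across v@8): 8 holes -> [(0, 2), (0, 7), (0, 8), (0, 13), (3, 2), (3, 7), (3, 8), (3, 13)]
Unfold 3 (reflect across h@4): 16 holes -> [(0, 2), (0, 7), (0, 8), (0, 13), (3, 2), (3, 7), (3, 8), (3, 13), (4, 2), (4, 7), (4, 8), (4, 13), (7, 2), (7, 7), (7, 8), (7, 13)]
Unfold 4 (reflect across v@16): 32 holes -> [(0, 2), (0, 7), (0, 8), (0, 13), (0, 18), (0, 23), (0, 24), (0, 29), (3, 2), (3, 7), (3, 8), (3, 13), (3, 18), (3, 23), (3, 24), (3, 29), (4, 2), (4, 7), (4, 8), (4, 13), (4, 18), (4, 23), (4, 24), (4, 29), (7, 2), (7, 7), (7, 8), (7, 13), (7, 18), (7, 23), (7, 24), (7, 29)]
Holes: [(0, 2), (0, 7), (0, 8), (0, 13), (0, 18), (0, 23), (0, 24), (0, 29), (3, 2), (3, 7), (3, 8), (3, 13), (3, 18), (3, 23), (3, 24), (3, 29), (4, 2), (4, 7), (4, 8), (4, 13), (4, 18), (4, 23), (4, 24), (4, 29), (7, 2), (7, 7), (7, 8), (7, 13), (7, 18), (7, 23), (7, 24), (7, 29)]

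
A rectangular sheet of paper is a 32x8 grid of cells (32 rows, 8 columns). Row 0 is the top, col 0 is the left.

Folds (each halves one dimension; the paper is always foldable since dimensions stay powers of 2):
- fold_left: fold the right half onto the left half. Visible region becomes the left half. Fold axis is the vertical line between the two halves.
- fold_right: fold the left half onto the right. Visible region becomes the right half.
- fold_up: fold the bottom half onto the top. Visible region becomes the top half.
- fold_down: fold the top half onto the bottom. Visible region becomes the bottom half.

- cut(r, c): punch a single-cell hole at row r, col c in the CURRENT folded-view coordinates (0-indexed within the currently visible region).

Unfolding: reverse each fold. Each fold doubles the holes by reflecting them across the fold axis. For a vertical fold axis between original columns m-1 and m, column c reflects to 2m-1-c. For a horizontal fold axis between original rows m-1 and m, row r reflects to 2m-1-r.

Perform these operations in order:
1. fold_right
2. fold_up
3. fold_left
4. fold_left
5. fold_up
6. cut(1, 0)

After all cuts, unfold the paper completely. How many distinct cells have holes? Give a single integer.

Op 1 fold_right: fold axis v@4; visible region now rows[0,32) x cols[4,8) = 32x4
Op 2 fold_up: fold axis h@16; visible region now rows[0,16) x cols[4,8) = 16x4
Op 3 fold_left: fold axis v@6; visible region now rows[0,16) x cols[4,6) = 16x2
Op 4 fold_left: fold axis v@5; visible region now rows[0,16) x cols[4,5) = 16x1
Op 5 fold_up: fold axis h@8; visible region now rows[0,8) x cols[4,5) = 8x1
Op 6 cut(1, 0): punch at orig (1,4); cuts so far [(1, 4)]; region rows[0,8) x cols[4,5) = 8x1
Unfold 1 (reflect across h@8): 2 holes -> [(1, 4), (14, 4)]
Unfold 2 (reflect across v@5): 4 holes -> [(1, 4), (1, 5), (14, 4), (14, 5)]
Unfold 3 (reflect across v@6): 8 holes -> [(1, 4), (1, 5), (1, 6), (1, 7), (14, 4), (14, 5), (14, 6), (14, 7)]
Unfold 4 (reflect across h@16): 16 holes -> [(1, 4), (1, 5), (1, 6), (1, 7), (14, 4), (14, 5), (14, 6), (14, 7), (17, 4), (17, 5), (17, 6), (17, 7), (30, 4), (30, 5), (30, 6), (30, 7)]
Unfold 5 (reflect across v@4): 32 holes -> [(1, 0), (1, 1), (1, 2), (1, 3), (1, 4), (1, 5), (1, 6), (1, 7), (14, 0), (14, 1), (14, 2), (14, 3), (14, 4), (14, 5), (14, 6), (14, 7), (17, 0), (17, 1), (17, 2), (17, 3), (17, 4), (17, 5), (17, 6), (17, 7), (30, 0), (30, 1), (30, 2), (30, 3), (30, 4), (30, 5), (30, 6), (30, 7)]

Answer: 32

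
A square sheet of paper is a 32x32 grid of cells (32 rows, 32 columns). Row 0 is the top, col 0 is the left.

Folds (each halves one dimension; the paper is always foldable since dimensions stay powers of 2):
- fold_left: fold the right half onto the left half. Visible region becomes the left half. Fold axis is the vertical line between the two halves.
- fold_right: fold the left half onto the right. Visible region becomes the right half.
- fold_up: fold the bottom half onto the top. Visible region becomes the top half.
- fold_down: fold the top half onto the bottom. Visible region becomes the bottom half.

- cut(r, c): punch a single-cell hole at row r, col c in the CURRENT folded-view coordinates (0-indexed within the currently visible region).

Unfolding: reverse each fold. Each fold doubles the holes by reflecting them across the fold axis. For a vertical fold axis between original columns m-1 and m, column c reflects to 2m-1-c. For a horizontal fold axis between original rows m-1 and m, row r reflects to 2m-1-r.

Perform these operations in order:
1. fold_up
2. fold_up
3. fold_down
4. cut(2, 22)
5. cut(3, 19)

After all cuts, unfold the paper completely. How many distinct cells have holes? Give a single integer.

Answer: 16

Derivation:
Op 1 fold_up: fold axis h@16; visible region now rows[0,16) x cols[0,32) = 16x32
Op 2 fold_up: fold axis h@8; visible region now rows[0,8) x cols[0,32) = 8x32
Op 3 fold_down: fold axis h@4; visible region now rows[4,8) x cols[0,32) = 4x32
Op 4 cut(2, 22): punch at orig (6,22); cuts so far [(6, 22)]; region rows[4,8) x cols[0,32) = 4x32
Op 5 cut(3, 19): punch at orig (7,19); cuts so far [(6, 22), (7, 19)]; region rows[4,8) x cols[0,32) = 4x32
Unfold 1 (reflect across h@4): 4 holes -> [(0, 19), (1, 22), (6, 22), (7, 19)]
Unfold 2 (reflect across h@8): 8 holes -> [(0, 19), (1, 22), (6, 22), (7, 19), (8, 19), (9, 22), (14, 22), (15, 19)]
Unfold 3 (reflect across h@16): 16 holes -> [(0, 19), (1, 22), (6, 22), (7, 19), (8, 19), (9, 22), (14, 22), (15, 19), (16, 19), (17, 22), (22, 22), (23, 19), (24, 19), (25, 22), (30, 22), (31, 19)]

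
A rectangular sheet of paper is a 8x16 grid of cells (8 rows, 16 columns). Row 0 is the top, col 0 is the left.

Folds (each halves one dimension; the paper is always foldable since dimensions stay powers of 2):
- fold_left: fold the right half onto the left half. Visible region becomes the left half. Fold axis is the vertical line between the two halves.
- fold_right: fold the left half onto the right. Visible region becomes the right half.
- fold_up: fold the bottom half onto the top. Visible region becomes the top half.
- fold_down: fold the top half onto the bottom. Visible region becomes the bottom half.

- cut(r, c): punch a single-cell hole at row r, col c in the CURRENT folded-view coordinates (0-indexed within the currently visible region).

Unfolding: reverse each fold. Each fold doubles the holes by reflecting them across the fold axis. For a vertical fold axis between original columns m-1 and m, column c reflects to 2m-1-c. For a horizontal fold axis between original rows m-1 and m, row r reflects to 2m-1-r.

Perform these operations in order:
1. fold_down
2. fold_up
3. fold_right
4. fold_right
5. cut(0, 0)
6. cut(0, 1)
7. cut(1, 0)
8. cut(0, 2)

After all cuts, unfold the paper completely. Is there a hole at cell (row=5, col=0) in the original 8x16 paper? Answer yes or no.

Answer: no

Derivation:
Op 1 fold_down: fold axis h@4; visible region now rows[4,8) x cols[0,16) = 4x16
Op 2 fold_up: fold axis h@6; visible region now rows[4,6) x cols[0,16) = 2x16
Op 3 fold_right: fold axis v@8; visible region now rows[4,6) x cols[8,16) = 2x8
Op 4 fold_right: fold axis v@12; visible region now rows[4,6) x cols[12,16) = 2x4
Op 5 cut(0, 0): punch at orig (4,12); cuts so far [(4, 12)]; region rows[4,6) x cols[12,16) = 2x4
Op 6 cut(0, 1): punch at orig (4,13); cuts so far [(4, 12), (4, 13)]; region rows[4,6) x cols[12,16) = 2x4
Op 7 cut(1, 0): punch at orig (5,12); cuts so far [(4, 12), (4, 13), (5, 12)]; region rows[4,6) x cols[12,16) = 2x4
Op 8 cut(0, 2): punch at orig (4,14); cuts so far [(4, 12), (4, 13), (4, 14), (5, 12)]; region rows[4,6) x cols[12,16) = 2x4
Unfold 1 (reflect across v@12): 8 holes -> [(4, 9), (4, 10), (4, 11), (4, 12), (4, 13), (4, 14), (5, 11), (5, 12)]
Unfold 2 (reflect across v@8): 16 holes -> [(4, 1), (4, 2), (4, 3), (4, 4), (4, 5), (4, 6), (4, 9), (4, 10), (4, 11), (4, 12), (4, 13), (4, 14), (5, 3), (5, 4), (5, 11), (5, 12)]
Unfold 3 (reflect across h@6): 32 holes -> [(4, 1), (4, 2), (4, 3), (4, 4), (4, 5), (4, 6), (4, 9), (4, 10), (4, 11), (4, 12), (4, 13), (4, 14), (5, 3), (5, 4), (5, 11), (5, 12), (6, 3), (6, 4), (6, 11), (6, 12), (7, 1), (7, 2), (7, 3), (7, 4), (7, 5), (7, 6), (7, 9), (7, 10), (7, 11), (7, 12), (7, 13), (7, 14)]
Unfold 4 (reflect across h@4): 64 holes -> [(0, 1), (0, 2), (0, 3), (0, 4), (0, 5), (0, 6), (0, 9), (0, 10), (0, 11), (0, 12), (0, 13), (0, 14), (1, 3), (1, 4), (1, 11), (1, 12), (2, 3), (2, 4), (2, 11), (2, 12), (3, 1), (3, 2), (3, 3), (3, 4), (3, 5), (3, 6), (3, 9), (3, 10), (3, 11), (3, 12), (3, 13), (3, 14), (4, 1), (4, 2), (4, 3), (4, 4), (4, 5), (4, 6), (4, 9), (4, 10), (4, 11), (4, 12), (4, 13), (4, 14), (5, 3), (5, 4), (5, 11), (5, 12), (6, 3), (6, 4), (6, 11), (6, 12), (7, 1), (7, 2), (7, 3), (7, 4), (7, 5), (7, 6), (7, 9), (7, 10), (7, 11), (7, 12), (7, 13), (7, 14)]
Holes: [(0, 1), (0, 2), (0, 3), (0, 4), (0, 5), (0, 6), (0, 9), (0, 10), (0, 11), (0, 12), (0, 13), (0, 14), (1, 3), (1, 4), (1, 11), (1, 12), (2, 3), (2, 4), (2, 11), (2, 12), (3, 1), (3, 2), (3, 3), (3, 4), (3, 5), (3, 6), (3, 9), (3, 10), (3, 11), (3, 12), (3, 13), (3, 14), (4, 1), (4, 2), (4, 3), (4, 4), (4, 5), (4, 6), (4, 9), (4, 10), (4, 11), (4, 12), (4, 13), (4, 14), (5, 3), (5, 4), (5, 11), (5, 12), (6, 3), (6, 4), (6, 11), (6, 12), (7, 1), (7, 2), (7, 3), (7, 4), (7, 5), (7, 6), (7, 9), (7, 10), (7, 11), (7, 12), (7, 13), (7, 14)]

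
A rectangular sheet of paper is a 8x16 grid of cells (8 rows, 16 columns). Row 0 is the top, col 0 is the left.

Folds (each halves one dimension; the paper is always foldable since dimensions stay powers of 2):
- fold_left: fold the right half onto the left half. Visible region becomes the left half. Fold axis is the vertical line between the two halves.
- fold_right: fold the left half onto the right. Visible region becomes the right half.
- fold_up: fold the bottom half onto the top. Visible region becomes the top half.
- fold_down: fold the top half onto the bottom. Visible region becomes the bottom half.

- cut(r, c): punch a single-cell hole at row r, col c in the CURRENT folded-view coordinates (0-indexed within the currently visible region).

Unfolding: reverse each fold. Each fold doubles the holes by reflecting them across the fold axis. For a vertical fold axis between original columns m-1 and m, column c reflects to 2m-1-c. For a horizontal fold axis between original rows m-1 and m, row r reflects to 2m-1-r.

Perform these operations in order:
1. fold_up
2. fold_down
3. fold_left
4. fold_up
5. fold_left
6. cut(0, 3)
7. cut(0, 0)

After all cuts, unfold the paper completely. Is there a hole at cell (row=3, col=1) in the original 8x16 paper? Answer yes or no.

Answer: no

Derivation:
Op 1 fold_up: fold axis h@4; visible region now rows[0,4) x cols[0,16) = 4x16
Op 2 fold_down: fold axis h@2; visible region now rows[2,4) x cols[0,16) = 2x16
Op 3 fold_left: fold axis v@8; visible region now rows[2,4) x cols[0,8) = 2x8
Op 4 fold_up: fold axis h@3; visible region now rows[2,3) x cols[0,8) = 1x8
Op 5 fold_left: fold axis v@4; visible region now rows[2,3) x cols[0,4) = 1x4
Op 6 cut(0, 3): punch at orig (2,3); cuts so far [(2, 3)]; region rows[2,3) x cols[0,4) = 1x4
Op 7 cut(0, 0): punch at orig (2,0); cuts so far [(2, 0), (2, 3)]; region rows[2,3) x cols[0,4) = 1x4
Unfold 1 (reflect across v@4): 4 holes -> [(2, 0), (2, 3), (2, 4), (2, 7)]
Unfold 2 (reflect across h@3): 8 holes -> [(2, 0), (2, 3), (2, 4), (2, 7), (3, 0), (3, 3), (3, 4), (3, 7)]
Unfold 3 (reflect across v@8): 16 holes -> [(2, 0), (2, 3), (2, 4), (2, 7), (2, 8), (2, 11), (2, 12), (2, 15), (3, 0), (3, 3), (3, 4), (3, 7), (3, 8), (3, 11), (3, 12), (3, 15)]
Unfold 4 (reflect across h@2): 32 holes -> [(0, 0), (0, 3), (0, 4), (0, 7), (0, 8), (0, 11), (0, 12), (0, 15), (1, 0), (1, 3), (1, 4), (1, 7), (1, 8), (1, 11), (1, 12), (1, 15), (2, 0), (2, 3), (2, 4), (2, 7), (2, 8), (2, 11), (2, 12), (2, 15), (3, 0), (3, 3), (3, 4), (3, 7), (3, 8), (3, 11), (3, 12), (3, 15)]
Unfold 5 (reflect across h@4): 64 holes -> [(0, 0), (0, 3), (0, 4), (0, 7), (0, 8), (0, 11), (0, 12), (0, 15), (1, 0), (1, 3), (1, 4), (1, 7), (1, 8), (1, 11), (1, 12), (1, 15), (2, 0), (2, 3), (2, 4), (2, 7), (2, 8), (2, 11), (2, 12), (2, 15), (3, 0), (3, 3), (3, 4), (3, 7), (3, 8), (3, 11), (3, 12), (3, 15), (4, 0), (4, 3), (4, 4), (4, 7), (4, 8), (4, 11), (4, 12), (4, 15), (5, 0), (5, 3), (5, 4), (5, 7), (5, 8), (5, 11), (5, 12), (5, 15), (6, 0), (6, 3), (6, 4), (6, 7), (6, 8), (6, 11), (6, 12), (6, 15), (7, 0), (7, 3), (7, 4), (7, 7), (7, 8), (7, 11), (7, 12), (7, 15)]
Holes: [(0, 0), (0, 3), (0, 4), (0, 7), (0, 8), (0, 11), (0, 12), (0, 15), (1, 0), (1, 3), (1, 4), (1, 7), (1, 8), (1, 11), (1, 12), (1, 15), (2, 0), (2, 3), (2, 4), (2, 7), (2, 8), (2, 11), (2, 12), (2, 15), (3, 0), (3, 3), (3, 4), (3, 7), (3, 8), (3, 11), (3, 12), (3, 15), (4, 0), (4, 3), (4, 4), (4, 7), (4, 8), (4, 11), (4, 12), (4, 15), (5, 0), (5, 3), (5, 4), (5, 7), (5, 8), (5, 11), (5, 12), (5, 15), (6, 0), (6, 3), (6, 4), (6, 7), (6, 8), (6, 11), (6, 12), (6, 15), (7, 0), (7, 3), (7, 4), (7, 7), (7, 8), (7, 11), (7, 12), (7, 15)]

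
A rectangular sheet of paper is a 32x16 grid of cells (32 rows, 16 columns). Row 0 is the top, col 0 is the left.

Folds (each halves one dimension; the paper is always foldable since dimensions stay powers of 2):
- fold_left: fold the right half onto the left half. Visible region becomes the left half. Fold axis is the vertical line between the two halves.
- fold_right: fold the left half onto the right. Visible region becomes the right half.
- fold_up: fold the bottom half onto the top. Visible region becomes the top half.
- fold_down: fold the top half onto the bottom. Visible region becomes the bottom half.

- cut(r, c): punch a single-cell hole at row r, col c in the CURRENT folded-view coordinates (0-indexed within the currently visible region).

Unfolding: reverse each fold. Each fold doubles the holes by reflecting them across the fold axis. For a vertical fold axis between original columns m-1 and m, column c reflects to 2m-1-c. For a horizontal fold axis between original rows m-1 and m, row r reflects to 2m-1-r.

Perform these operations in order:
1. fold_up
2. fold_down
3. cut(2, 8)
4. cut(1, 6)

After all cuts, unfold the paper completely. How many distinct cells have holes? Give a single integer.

Answer: 8

Derivation:
Op 1 fold_up: fold axis h@16; visible region now rows[0,16) x cols[0,16) = 16x16
Op 2 fold_down: fold axis h@8; visible region now rows[8,16) x cols[0,16) = 8x16
Op 3 cut(2, 8): punch at orig (10,8); cuts so far [(10, 8)]; region rows[8,16) x cols[0,16) = 8x16
Op 4 cut(1, 6): punch at orig (9,6); cuts so far [(9, 6), (10, 8)]; region rows[8,16) x cols[0,16) = 8x16
Unfold 1 (reflect across h@8): 4 holes -> [(5, 8), (6, 6), (9, 6), (10, 8)]
Unfold 2 (reflect across h@16): 8 holes -> [(5, 8), (6, 6), (9, 6), (10, 8), (21, 8), (22, 6), (25, 6), (26, 8)]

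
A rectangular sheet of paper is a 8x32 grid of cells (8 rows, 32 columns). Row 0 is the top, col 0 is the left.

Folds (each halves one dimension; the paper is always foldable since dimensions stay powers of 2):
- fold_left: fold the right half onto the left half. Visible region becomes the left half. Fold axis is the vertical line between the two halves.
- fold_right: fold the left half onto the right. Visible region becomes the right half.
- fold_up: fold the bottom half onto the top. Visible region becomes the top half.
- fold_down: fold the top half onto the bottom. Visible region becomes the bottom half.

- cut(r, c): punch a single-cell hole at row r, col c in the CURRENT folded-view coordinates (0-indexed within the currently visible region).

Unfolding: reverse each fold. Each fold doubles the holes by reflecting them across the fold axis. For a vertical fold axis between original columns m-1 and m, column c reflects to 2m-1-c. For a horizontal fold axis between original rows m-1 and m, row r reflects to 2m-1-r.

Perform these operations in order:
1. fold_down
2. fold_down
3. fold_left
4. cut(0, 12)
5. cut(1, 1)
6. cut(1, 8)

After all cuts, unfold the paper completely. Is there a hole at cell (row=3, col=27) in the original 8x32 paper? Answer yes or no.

Answer: no

Derivation:
Op 1 fold_down: fold axis h@4; visible region now rows[4,8) x cols[0,32) = 4x32
Op 2 fold_down: fold axis h@6; visible region now rows[6,8) x cols[0,32) = 2x32
Op 3 fold_left: fold axis v@16; visible region now rows[6,8) x cols[0,16) = 2x16
Op 4 cut(0, 12): punch at orig (6,12); cuts so far [(6, 12)]; region rows[6,8) x cols[0,16) = 2x16
Op 5 cut(1, 1): punch at orig (7,1); cuts so far [(6, 12), (7, 1)]; region rows[6,8) x cols[0,16) = 2x16
Op 6 cut(1, 8): punch at orig (7,8); cuts so far [(6, 12), (7, 1), (7, 8)]; region rows[6,8) x cols[0,16) = 2x16
Unfold 1 (reflect across v@16): 6 holes -> [(6, 12), (6, 19), (7, 1), (7, 8), (7, 23), (7, 30)]
Unfold 2 (reflect across h@6): 12 holes -> [(4, 1), (4, 8), (4, 23), (4, 30), (5, 12), (5, 19), (6, 12), (6, 19), (7, 1), (7, 8), (7, 23), (7, 30)]
Unfold 3 (reflect across h@4): 24 holes -> [(0, 1), (0, 8), (0, 23), (0, 30), (1, 12), (1, 19), (2, 12), (2, 19), (3, 1), (3, 8), (3, 23), (3, 30), (4, 1), (4, 8), (4, 23), (4, 30), (5, 12), (5, 19), (6, 12), (6, 19), (7, 1), (7, 8), (7, 23), (7, 30)]
Holes: [(0, 1), (0, 8), (0, 23), (0, 30), (1, 12), (1, 19), (2, 12), (2, 19), (3, 1), (3, 8), (3, 23), (3, 30), (4, 1), (4, 8), (4, 23), (4, 30), (5, 12), (5, 19), (6, 12), (6, 19), (7, 1), (7, 8), (7, 23), (7, 30)]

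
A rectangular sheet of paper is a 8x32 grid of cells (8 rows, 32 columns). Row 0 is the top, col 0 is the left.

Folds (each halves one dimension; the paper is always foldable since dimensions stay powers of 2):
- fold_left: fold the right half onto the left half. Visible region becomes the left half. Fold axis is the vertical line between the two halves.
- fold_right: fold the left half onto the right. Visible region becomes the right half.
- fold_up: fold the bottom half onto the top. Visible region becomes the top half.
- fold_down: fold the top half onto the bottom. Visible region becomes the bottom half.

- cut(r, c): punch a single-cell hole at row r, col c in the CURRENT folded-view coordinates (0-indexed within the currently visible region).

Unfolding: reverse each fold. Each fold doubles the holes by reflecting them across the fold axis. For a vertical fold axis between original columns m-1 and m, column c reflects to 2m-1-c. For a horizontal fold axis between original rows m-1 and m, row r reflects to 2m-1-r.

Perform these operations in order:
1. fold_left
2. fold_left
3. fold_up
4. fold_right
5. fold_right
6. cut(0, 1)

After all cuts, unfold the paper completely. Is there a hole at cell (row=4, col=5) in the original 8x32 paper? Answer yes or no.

Answer: no

Derivation:
Op 1 fold_left: fold axis v@16; visible region now rows[0,8) x cols[0,16) = 8x16
Op 2 fold_left: fold axis v@8; visible region now rows[0,8) x cols[0,8) = 8x8
Op 3 fold_up: fold axis h@4; visible region now rows[0,4) x cols[0,8) = 4x8
Op 4 fold_right: fold axis v@4; visible region now rows[0,4) x cols[4,8) = 4x4
Op 5 fold_right: fold axis v@6; visible region now rows[0,4) x cols[6,8) = 4x2
Op 6 cut(0, 1): punch at orig (0,7); cuts so far [(0, 7)]; region rows[0,4) x cols[6,8) = 4x2
Unfold 1 (reflect across v@6): 2 holes -> [(0, 4), (0, 7)]
Unfold 2 (reflect across v@4): 4 holes -> [(0, 0), (0, 3), (0, 4), (0, 7)]
Unfold 3 (reflect across h@4): 8 holes -> [(0, 0), (0, 3), (0, 4), (0, 7), (7, 0), (7, 3), (7, 4), (7, 7)]
Unfold 4 (reflect across v@8): 16 holes -> [(0, 0), (0, 3), (0, 4), (0, 7), (0, 8), (0, 11), (0, 12), (0, 15), (7, 0), (7, 3), (7, 4), (7, 7), (7, 8), (7, 11), (7, 12), (7, 15)]
Unfold 5 (reflect across v@16): 32 holes -> [(0, 0), (0, 3), (0, 4), (0, 7), (0, 8), (0, 11), (0, 12), (0, 15), (0, 16), (0, 19), (0, 20), (0, 23), (0, 24), (0, 27), (0, 28), (0, 31), (7, 0), (7, 3), (7, 4), (7, 7), (7, 8), (7, 11), (7, 12), (7, 15), (7, 16), (7, 19), (7, 20), (7, 23), (7, 24), (7, 27), (7, 28), (7, 31)]
Holes: [(0, 0), (0, 3), (0, 4), (0, 7), (0, 8), (0, 11), (0, 12), (0, 15), (0, 16), (0, 19), (0, 20), (0, 23), (0, 24), (0, 27), (0, 28), (0, 31), (7, 0), (7, 3), (7, 4), (7, 7), (7, 8), (7, 11), (7, 12), (7, 15), (7, 16), (7, 19), (7, 20), (7, 23), (7, 24), (7, 27), (7, 28), (7, 31)]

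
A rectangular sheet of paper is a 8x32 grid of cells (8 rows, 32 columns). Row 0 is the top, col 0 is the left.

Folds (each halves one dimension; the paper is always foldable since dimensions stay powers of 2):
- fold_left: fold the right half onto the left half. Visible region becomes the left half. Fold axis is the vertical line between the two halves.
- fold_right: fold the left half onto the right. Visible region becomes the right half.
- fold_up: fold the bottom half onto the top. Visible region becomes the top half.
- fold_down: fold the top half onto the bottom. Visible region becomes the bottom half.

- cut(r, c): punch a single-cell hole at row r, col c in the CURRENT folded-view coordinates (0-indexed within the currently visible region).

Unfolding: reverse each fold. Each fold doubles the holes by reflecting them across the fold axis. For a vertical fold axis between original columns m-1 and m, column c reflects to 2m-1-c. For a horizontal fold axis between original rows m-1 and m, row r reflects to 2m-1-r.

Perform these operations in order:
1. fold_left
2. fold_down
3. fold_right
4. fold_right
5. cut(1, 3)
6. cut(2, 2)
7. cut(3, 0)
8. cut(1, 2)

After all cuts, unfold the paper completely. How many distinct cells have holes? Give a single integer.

Op 1 fold_left: fold axis v@16; visible region now rows[0,8) x cols[0,16) = 8x16
Op 2 fold_down: fold axis h@4; visible region now rows[4,8) x cols[0,16) = 4x16
Op 3 fold_right: fold axis v@8; visible region now rows[4,8) x cols[8,16) = 4x8
Op 4 fold_right: fold axis v@12; visible region now rows[4,8) x cols[12,16) = 4x4
Op 5 cut(1, 3): punch at orig (5,15); cuts so far [(5, 15)]; region rows[4,8) x cols[12,16) = 4x4
Op 6 cut(2, 2): punch at orig (6,14); cuts so far [(5, 15), (6, 14)]; region rows[4,8) x cols[12,16) = 4x4
Op 7 cut(3, 0): punch at orig (7,12); cuts so far [(5, 15), (6, 14), (7, 12)]; region rows[4,8) x cols[12,16) = 4x4
Op 8 cut(1, 2): punch at orig (5,14); cuts so far [(5, 14), (5, 15), (6, 14), (7, 12)]; region rows[4,8) x cols[12,16) = 4x4
Unfold 1 (reflect across v@12): 8 holes -> [(5, 8), (5, 9), (5, 14), (5, 15), (6, 9), (6, 14), (7, 11), (7, 12)]
Unfold 2 (reflect across v@8): 16 holes -> [(5, 0), (5, 1), (5, 6), (5, 7), (5, 8), (5, 9), (5, 14), (5, 15), (6, 1), (6, 6), (6, 9), (6, 14), (7, 3), (7, 4), (7, 11), (7, 12)]
Unfold 3 (reflect across h@4): 32 holes -> [(0, 3), (0, 4), (0, 11), (0, 12), (1, 1), (1, 6), (1, 9), (1, 14), (2, 0), (2, 1), (2, 6), (2, 7), (2, 8), (2, 9), (2, 14), (2, 15), (5, 0), (5, 1), (5, 6), (5, 7), (5, 8), (5, 9), (5, 14), (5, 15), (6, 1), (6, 6), (6, 9), (6, 14), (7, 3), (7, 4), (7, 11), (7, 12)]
Unfold 4 (reflect across v@16): 64 holes -> [(0, 3), (0, 4), (0, 11), (0, 12), (0, 19), (0, 20), (0, 27), (0, 28), (1, 1), (1, 6), (1, 9), (1, 14), (1, 17), (1, 22), (1, 25), (1, 30), (2, 0), (2, 1), (2, 6), (2, 7), (2, 8), (2, 9), (2, 14), (2, 15), (2, 16), (2, 17), (2, 22), (2, 23), (2, 24), (2, 25), (2, 30), (2, 31), (5, 0), (5, 1), (5, 6), (5, 7), (5, 8), (5, 9), (5, 14), (5, 15), (5, 16), (5, 17), (5, 22), (5, 23), (5, 24), (5, 25), (5, 30), (5, 31), (6, 1), (6, 6), (6, 9), (6, 14), (6, 17), (6, 22), (6, 25), (6, 30), (7, 3), (7, 4), (7, 11), (7, 12), (7, 19), (7, 20), (7, 27), (7, 28)]

Answer: 64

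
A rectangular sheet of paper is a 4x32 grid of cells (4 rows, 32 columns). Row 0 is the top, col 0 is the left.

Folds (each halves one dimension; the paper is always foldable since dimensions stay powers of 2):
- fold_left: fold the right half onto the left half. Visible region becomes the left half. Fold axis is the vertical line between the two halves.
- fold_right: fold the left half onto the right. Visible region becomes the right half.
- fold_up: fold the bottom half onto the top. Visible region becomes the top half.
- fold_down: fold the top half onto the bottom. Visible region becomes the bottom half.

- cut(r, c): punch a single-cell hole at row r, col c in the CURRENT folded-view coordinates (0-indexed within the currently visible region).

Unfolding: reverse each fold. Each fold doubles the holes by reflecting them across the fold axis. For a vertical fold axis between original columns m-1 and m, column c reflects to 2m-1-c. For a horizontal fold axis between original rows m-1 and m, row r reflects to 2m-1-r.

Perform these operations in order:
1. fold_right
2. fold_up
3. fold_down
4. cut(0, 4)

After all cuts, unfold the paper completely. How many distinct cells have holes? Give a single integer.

Op 1 fold_right: fold axis v@16; visible region now rows[0,4) x cols[16,32) = 4x16
Op 2 fold_up: fold axis h@2; visible region now rows[0,2) x cols[16,32) = 2x16
Op 3 fold_down: fold axis h@1; visible region now rows[1,2) x cols[16,32) = 1x16
Op 4 cut(0, 4): punch at orig (1,20); cuts so far [(1, 20)]; region rows[1,2) x cols[16,32) = 1x16
Unfold 1 (reflect across h@1): 2 holes -> [(0, 20), (1, 20)]
Unfold 2 (reflect across h@2): 4 holes -> [(0, 20), (1, 20), (2, 20), (3, 20)]
Unfold 3 (reflect across v@16): 8 holes -> [(0, 11), (0, 20), (1, 11), (1, 20), (2, 11), (2, 20), (3, 11), (3, 20)]

Answer: 8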